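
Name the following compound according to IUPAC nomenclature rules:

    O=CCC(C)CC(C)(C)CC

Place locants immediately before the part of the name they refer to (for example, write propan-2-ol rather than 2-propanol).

The longest chain bearing the –CHO group is 7 carbons long (heptane).
The highest-priority functional group is an aldehyde (terminal –CHO), so the name ends in -al.
The numbering direction is chosen so that the aldehyde carbon is C-1 by definition.
That gives methyl groups at C-3 and C-5 (×2).
Putting it together: 3,5,5-trimethylheptanal.

3,5,5-trimethylheptanal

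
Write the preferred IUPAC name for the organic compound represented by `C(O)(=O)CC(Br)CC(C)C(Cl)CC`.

3-bromo-6-chloro-5-methyloctanoic acid

Counting along the main chain through the –COOH group gives 8 carbons: the parent is octane.
A carboxylic acid (terminal –COOH) is the principal characteristic group, giving the suffix -oic acid.
The numbering direction is chosen so that the carboxylic acid carbon is C-1 by definition.
This places a bromo group at C-3; a chloro group at C-6; a methyl group at C-5.
Prefixes are listed alphabetically: bromo, chloro, methyl.
The name is 3-bromo-6-chloro-5-methyloctanoic acid.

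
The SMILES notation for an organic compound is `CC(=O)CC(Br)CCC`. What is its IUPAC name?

4-bromoheptan-2-one

The longest chain bearing the carbonyl is 7 carbons long (heptane).
The highest-priority functional group is a ketone (C=O on an internal carbon), so the name ends in -one.
Choose the numbering such that numbering from this end puts the carbonyl group at C-2 rather than C-6.
With this numbering: the carbonyl at C-2; a bromo group at C-4.
The name is 4-bromoheptan-2-one.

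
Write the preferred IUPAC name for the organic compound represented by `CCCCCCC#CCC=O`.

dec-3-ynal

Counting along the main chain through the –CHO group and the multiple bond gives 10 carbons: the parent is decane.
The principal characteristic group is an aldehyde (terminal –CHO), named with the suffix -al.
The chain contains a C≡C triple bond, so the unsaturation ending is -yne.
Number the chain so that the aldehyde carbon is C-1 by definition.
With this numbering: the triple bond between C-3 and C-4.
Assembling the pieces gives dec-3-ynal.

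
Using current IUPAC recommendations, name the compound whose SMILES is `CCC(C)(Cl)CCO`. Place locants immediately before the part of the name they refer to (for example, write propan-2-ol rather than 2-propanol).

The longest carbon chain that includes the –OH group has 5 carbons, so the parent hydride is pentane.
The principal characteristic group is an alcohol (–OH), named with the suffix -ol.
Choose the numbering such that numbering from this end puts the hydroxyl group at C-1 rather than C-5.
With this numbering: the hydroxyl at C-1; a chloro group at C-3; a methyl group at C-3.
The substituents are ordered alphabetically, ignoring any di-/tri- multipliers.
Assembling the pieces gives 3-chloro-3-methylpentan-1-ol.

3-chloro-3-methylpentan-1-ol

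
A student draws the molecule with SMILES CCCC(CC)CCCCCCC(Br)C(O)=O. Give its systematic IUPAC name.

2-bromo-9-ethyldodecanoic acid

The longest carbon chain that includes the –COOH group has 12 carbons, so the parent hydride is dodecane.
The principal characteristic group is a carboxylic acid (terminal –COOH), named with the suffix -oic acid.
The numbering direction is chosen so that the carboxylic acid carbon is C-1 by definition.
This places a bromo group at C-2; an ethyl group at C-9.
Prefixes are listed alphabetically: bromo, ethyl.
Putting it together: 2-bromo-9-ethyldodecanoic acid.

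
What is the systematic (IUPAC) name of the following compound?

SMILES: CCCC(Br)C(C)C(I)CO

4-bromo-2-iodo-3-methylheptan-1-ol

Counting along the main chain through the –OH group gives 7 carbons: the parent is heptane.
The principal characteristic group is an alcohol (–OH), named with the suffix -ol.
Number the chain so that numbering from this end puts the hydroxyl group at C-1 rather than C-7.
This places the hydroxyl at C-1; a bromo group at C-4; an iodo group at C-2; a methyl group at C-3.
Substituent prefixes are cited in alphabetical order (multiplying prefixes like di-/tri- are ignored for ordering).
Putting it together: 4-bromo-2-iodo-3-methylheptan-1-ol.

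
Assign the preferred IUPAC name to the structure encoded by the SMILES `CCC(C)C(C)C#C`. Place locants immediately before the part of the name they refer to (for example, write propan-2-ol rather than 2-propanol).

The longest chain bearing the multiple bond is 6 carbons long (hexane).
There is one C≡C triple bond, indicated by the ending -yne.
Choose the numbering such that numbering from this end puts the triple bond at C-1 rather than C-5.
That gives the triple bond between C-1 and C-2; methyl groups at C-3 and C-4.
The name is 3,4-dimethylhex-1-yne.

3,4-dimethylhex-1-yne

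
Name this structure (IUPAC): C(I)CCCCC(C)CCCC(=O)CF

1-fluoro-11-iodo-6-methylundecan-2-one

The longest carbon chain that includes the carbonyl has 11 carbons, so the parent hydride is undecane.
A ketone (C=O on an internal carbon) is the principal characteristic group, giving the suffix -one.
The numbering direction is chosen so that numbering from this end puts the carbonyl group at C-2 rather than C-10.
With this numbering: the carbonyl at C-2; a fluoro group at C-1; an iodo group at C-11; a methyl group at C-6.
Substituent prefixes are cited in alphabetical order (multiplying prefixes like di-/tri- are ignored for ordering).
Putting it together: 1-fluoro-11-iodo-6-methylundecan-2-one.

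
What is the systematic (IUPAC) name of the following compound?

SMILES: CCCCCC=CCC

non-3-ene

The longest chain bearing the multiple bond is 9 carbons long (nonane).
There is one C=C double bond, indicated by the ending -ene.
Number the chain so that numbering from this end puts the double bond at C-3 rather than C-6.
This places the double bond between C-3 and C-4.
Putting it together: non-3-ene.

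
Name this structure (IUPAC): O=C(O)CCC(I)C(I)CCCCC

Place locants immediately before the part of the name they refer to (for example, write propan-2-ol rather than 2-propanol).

The longest chain bearing the –COOH group is 10 carbons long (decane).
The highest-priority functional group is a carboxylic acid (terminal –COOH), so the name ends in -oic acid.
The numbering direction is chosen so that the carboxylic acid carbon is C-1 by definition.
With this numbering: iodo groups at C-4 and C-5.
The name is 4,5-diiododecanoic acid.

4,5-diiododecanoic acid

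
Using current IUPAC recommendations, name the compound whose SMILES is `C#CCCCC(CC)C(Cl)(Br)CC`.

7-bromo-7-chloro-6-ethylnon-1-yne

The longest carbon chain that includes the multiple bond has 9 carbons, so the parent hydride is nonane.
There is one C≡C triple bond, indicated by the ending -yne.
Number the chain so that numbering from this end puts the triple bond at C-1 rather than C-8.
With this numbering: the triple bond between C-1 and C-2; a bromo group at C-7; a chloro group at C-7; an ethyl group at C-6.
The substituents are ordered alphabetically, ignoring any di-/tri- multipliers.
Putting it together: 7-bromo-7-chloro-6-ethylnon-1-yne.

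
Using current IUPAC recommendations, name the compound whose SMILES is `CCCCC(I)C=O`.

2-iodohexanal

Counting along the main chain through the –CHO group gives 6 carbons: the parent is hexane.
The principal characteristic group is an aldehyde (terminal –CHO), named with the suffix -al.
Choose the numbering such that the aldehyde carbon is C-1 by definition.
This places an iodo group at C-2.
The name is 2-iodohexanal.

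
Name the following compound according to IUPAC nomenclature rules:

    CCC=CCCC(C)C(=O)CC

4-methyldec-7-en-3-one

The longest carbon chain that includes the carbonyl and the multiple bond has 10 carbons, so the parent hydride is decane.
The principal characteristic group is a ketone (C=O on an internal carbon), named with the suffix -one.
There is one C=C double bond, indicated by the ending -ene.
Choose the numbering such that numbering from this end puts the carbonyl group at C-3 rather than C-8.
With this numbering: the carbonyl at C-3; the double bond between C-7 and C-8; a methyl group at C-4.
Putting it together: 4-methyldec-7-en-3-one.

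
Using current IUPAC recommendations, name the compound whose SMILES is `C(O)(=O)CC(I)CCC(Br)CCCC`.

Counting along the main chain through the –COOH group gives 10 carbons: the parent is decane.
The highest-priority functional group is a carboxylic acid (terminal –COOH), so the name ends in -oic acid.
Number the chain so that the carboxylic acid carbon is C-1 by definition.
This places a bromo group at C-6; an iodo group at C-3.
Prefixes are listed alphabetically: bromo, iodo.
Putting it together: 6-bromo-3-iododecanoic acid.

6-bromo-3-iododecanoic acid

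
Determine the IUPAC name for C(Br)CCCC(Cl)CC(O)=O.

Counting along the main chain through the –COOH group gives 7 carbons: the parent is heptane.
A carboxylic acid (terminal –COOH) is the principal characteristic group, giving the suffix -oic acid.
Choose the numbering such that the carboxylic acid carbon is C-1 by definition.
That gives a bromo group at C-7; a chloro group at C-3.
Substituent prefixes are cited in alphabetical order (multiplying prefixes like di-/tri- are ignored for ordering).
The name is 7-bromo-3-chloroheptanoic acid.

7-bromo-3-chloroheptanoic acid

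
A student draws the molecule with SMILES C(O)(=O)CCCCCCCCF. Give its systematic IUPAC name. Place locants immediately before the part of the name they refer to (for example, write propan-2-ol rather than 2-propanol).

9-fluorononanoic acid

The longest carbon chain that includes the –COOH group has 9 carbons, so the parent hydride is nonane.
The principal characteristic group is a carboxylic acid (terminal –COOH), named with the suffix -oic acid.
Choose the numbering such that the carboxylic acid carbon is C-1 by definition.
This places a fluoro group at C-9.
Assembling the pieces gives 9-fluorononanoic acid.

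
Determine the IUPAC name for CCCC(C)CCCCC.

The parent chain contains 9 carbons (nonane).
Choose the numbering such that the substituent locant set {4} is lower than {6} at the first point of difference.
This places a methyl group at C-4.
Assembling the pieces gives 4-methylnonane.

4-methylnonane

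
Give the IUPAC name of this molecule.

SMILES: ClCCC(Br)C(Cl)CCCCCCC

The parent chain contains 11 carbons (undecane).
The numbering direction is chosen so that the substituent locant set {1,3,4} is lower than {8,9,11} at the first point of difference.
That gives a bromo group at C-3; chloro groups at C-1 and C-4.
Prefixes are listed alphabetically: bromo, chloro.
Assembling the pieces gives 3-bromo-1,4-dichloroundecane.

3-bromo-1,4-dichloroundecane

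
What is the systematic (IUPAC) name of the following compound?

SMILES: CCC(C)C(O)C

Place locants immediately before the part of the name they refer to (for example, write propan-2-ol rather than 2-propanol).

Counting along the main chain through the –OH group gives 5 carbons: the parent is pentane.
An alcohol (–OH) is the principal characteristic group, giving the suffix -ol.
Number the chain so that numbering from this end puts the hydroxyl group at C-2 rather than C-4.
With this numbering: the hydroxyl at C-2; a methyl group at C-3.
Assembling the pieces gives 3-methylpentan-2-ol.

3-methylpentan-2-ol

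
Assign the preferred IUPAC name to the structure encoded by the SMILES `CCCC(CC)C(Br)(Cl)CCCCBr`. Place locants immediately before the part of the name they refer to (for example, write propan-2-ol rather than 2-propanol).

1,5-dibromo-5-chloro-6-ethylnonane

The longest carbon chain is 9 atoms: the parent is nonane.
Choose the numbering such that the substituent locant set {1,5,5,6} is lower than {4,5,5,9} at the first point of difference.
With this numbering: bromo groups at C-1 and C-5; a chloro group at C-5; an ethyl group at C-6.
Substituent prefixes are cited in alphabetical order (multiplying prefixes like di-/tri- are ignored for ordering).
Putting it together: 1,5-dibromo-5-chloro-6-ethylnonane.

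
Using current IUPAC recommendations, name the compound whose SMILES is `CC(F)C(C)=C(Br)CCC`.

The longest chain bearing the multiple bond is 7 carbons long (heptane).
The chain contains a C=C double bond, so the unsaturation ending is -ene.
Number the chain so that numbering from this end puts the double bond at C-3 rather than C-4.
This places the double bond between C-3 and C-4; a bromo group at C-4; a fluoro group at C-2; a methyl group at C-3.
Prefixes are listed alphabetically: bromo, fluoro, methyl.
Putting it together: 4-bromo-2-fluoro-3-methylhept-3-ene.

4-bromo-2-fluoro-3-methylhept-3-ene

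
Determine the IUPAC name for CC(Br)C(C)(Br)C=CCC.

5,6-dibromo-5-methylhept-3-ene

The longest chain bearing the multiple bond is 7 carbons long (heptane).
There is one C=C double bond, indicated by the ending -ene.
The numbering direction is chosen so that numbering from this end puts the double bond at C-3 rather than C-4.
This places the double bond between C-3 and C-4; bromo groups at C-5 and C-6; a methyl group at C-5.
The substituents are ordered alphabetically, ignoring any di-/tri- multipliers.
Putting it together: 5,6-dibromo-5-methylhept-3-ene.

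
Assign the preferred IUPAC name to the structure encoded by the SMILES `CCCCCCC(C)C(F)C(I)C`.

3-fluoro-2-iodo-4-methyldecane

The longest carbon chain is 10 atoms: the parent is decane.
Number the chain so that the substituent locant set {2,3,4} is lower than {7,8,9} at the first point of difference.
This places a fluoro group at C-3; an iodo group at C-2; a methyl group at C-4.
The substituents are ordered alphabetically, ignoring any di-/tri- multipliers.
Assembling the pieces gives 3-fluoro-2-iodo-4-methyldecane.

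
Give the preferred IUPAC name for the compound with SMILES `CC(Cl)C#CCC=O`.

5-chlorohex-3-ynal

Counting along the main chain through the –CHO group and the multiple bond gives 6 carbons: the parent is hexane.
The principal characteristic group is an aldehyde (terminal –CHO), named with the suffix -al.
A C≡C triple bond in the chain gives the infix -yne-.
The numbering direction is chosen so that the aldehyde carbon is C-1 by definition.
With this numbering: the triple bond between C-3 and C-4; a chloro group at C-5.
Assembling the pieces gives 5-chlorohex-3-ynal.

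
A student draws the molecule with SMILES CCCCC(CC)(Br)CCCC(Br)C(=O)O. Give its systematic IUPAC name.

The longest carbon chain that includes the –COOH group has 10 carbons, so the parent hydride is decane.
The highest-priority functional group is a carboxylic acid (terminal –COOH), so the name ends in -oic acid.
Number the chain so that the carboxylic acid carbon is C-1 by definition.
With this numbering: bromo groups at C-2 and C-6; an ethyl group at C-6.
Substituent prefixes are cited in alphabetical order (multiplying prefixes like di-/tri- are ignored for ordering).
Putting it together: 2,6-dibromo-6-ethyldecanoic acid.

2,6-dibromo-6-ethyldecanoic acid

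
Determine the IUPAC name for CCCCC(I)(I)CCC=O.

4,4-diiodooctanal

The longest chain bearing the –CHO group is 8 carbons long (octane).
The principal characteristic group is an aldehyde (terminal –CHO), named with the suffix -al.
Number the chain so that the aldehyde carbon is C-1 by definition.
With this numbering: two iodo groups at C-4.
Putting it together: 4,4-diiodooctanal.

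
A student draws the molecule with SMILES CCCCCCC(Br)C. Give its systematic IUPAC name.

The parent chain contains 8 carbons (octane).
Choose the numbering such that the substituent locant set {2} is lower than {7} at the first point of difference.
That gives a bromo group at C-2.
The name is 2-bromooctane.

2-bromooctane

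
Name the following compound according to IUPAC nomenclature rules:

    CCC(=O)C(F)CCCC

The longest chain bearing the carbonyl is 8 carbons long (octane).
A ketone (C=O on an internal carbon) is the principal characteristic group, giving the suffix -one.
Number the chain so that numbering from this end puts the carbonyl group at C-3 rather than C-6.
That gives the carbonyl at C-3; a fluoro group at C-4.
Assembling the pieces gives 4-fluorooctan-3-one.

4-fluorooctan-3-one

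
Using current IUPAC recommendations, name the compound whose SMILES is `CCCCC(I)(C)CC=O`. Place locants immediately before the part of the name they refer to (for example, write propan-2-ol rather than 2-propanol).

3-iodo-3-methylheptanal

The longest chain bearing the –CHO group is 7 carbons long (heptane).
The highest-priority functional group is an aldehyde (terminal –CHO), so the name ends in -al.
The numbering direction is chosen so that the aldehyde carbon is C-1 by definition.
This places an iodo group at C-3; a methyl group at C-3.
Substituent prefixes are cited in alphabetical order (multiplying prefixes like di-/tri- are ignored for ordering).
The name is 3-iodo-3-methylheptanal.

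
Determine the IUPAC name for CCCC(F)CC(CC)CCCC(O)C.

6-ethyl-8-fluoroundecan-2-ol

The longest chain bearing the –OH group is 11 carbons long (undecane).
The highest-priority functional group is an alcohol (–OH), so the name ends in -ol.
The numbering direction is chosen so that numbering from this end puts the hydroxyl group at C-2 rather than C-10.
With this numbering: the hydroxyl at C-2; an ethyl group at C-6; a fluoro group at C-8.
The substituents are ordered alphabetically, ignoring any di-/tri- multipliers.
Assembling the pieces gives 6-ethyl-8-fluoroundecan-2-ol.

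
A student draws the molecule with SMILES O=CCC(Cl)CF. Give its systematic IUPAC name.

3-chloro-4-fluorobutanal

The longest chain bearing the –CHO group is 4 carbons long (butane).
The principal characteristic group is an aldehyde (terminal –CHO), named with the suffix -al.
Choose the numbering such that the aldehyde carbon is C-1 by definition.
This places a chloro group at C-3; a fluoro group at C-4.
The substituents are ordered alphabetically, ignoring any di-/tri- multipliers.
The name is 3-chloro-4-fluorobutanal.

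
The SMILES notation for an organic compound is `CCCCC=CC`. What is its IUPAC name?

hept-2-ene

The longest carbon chain that includes the multiple bond has 7 carbons, so the parent hydride is heptane.
There is one C=C double bond, indicated by the ending -ene.
The numbering direction is chosen so that numbering from this end puts the double bond at C-2 rather than C-5.
This places the double bond between C-2 and C-3.
Putting it together: hept-2-ene.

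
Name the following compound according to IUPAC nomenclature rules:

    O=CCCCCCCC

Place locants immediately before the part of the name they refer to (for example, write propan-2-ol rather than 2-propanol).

octanal

Counting along the main chain through the –CHO group gives 8 carbons: the parent is octane.
An aldehyde (terminal –CHO) is the principal characteristic group, giving the suffix -al.
Number the chain so that the aldehyde carbon is C-1 by definition.
Putting it together: octanal.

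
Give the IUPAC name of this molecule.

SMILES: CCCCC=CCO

The longest carbon chain that includes the –OH group and the multiple bond has 7 carbons, so the parent hydride is heptane.
An alcohol (–OH) is the principal characteristic group, giving the suffix -ol.
There is one C=C double bond, indicated by the ending -ene.
The numbering direction is chosen so that numbering from this end puts the hydroxyl group at C-1 rather than C-7.
That gives the hydroxyl at C-1; the double bond between C-2 and C-3.
Putting it together: hept-2-en-1-ol.

hept-2-en-1-ol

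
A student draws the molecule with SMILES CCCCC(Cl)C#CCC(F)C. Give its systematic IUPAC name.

6-chloro-2-fluorodec-4-yne

The longest chain bearing the multiple bond is 10 carbons long (decane).
There is one C≡C triple bond, indicated by the ending -yne.
The numbering direction is chosen so that numbering from this end puts the triple bond at C-4 rather than C-6.
This places the triple bond between C-4 and C-5; a chloro group at C-6; a fluoro group at C-2.
Substituent prefixes are cited in alphabetical order (multiplying prefixes like di-/tri- are ignored for ordering).
The name is 6-chloro-2-fluorodec-4-yne.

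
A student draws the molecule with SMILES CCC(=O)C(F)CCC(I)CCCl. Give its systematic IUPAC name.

9-chloro-4-fluoro-7-iodononan-3-one

The longest carbon chain that includes the carbonyl has 9 carbons, so the parent hydride is nonane.
The principal characteristic group is a ketone (C=O on an internal carbon), named with the suffix -one.
Number the chain so that numbering from this end puts the carbonyl group at C-3 rather than C-7.
With this numbering: the carbonyl at C-3; a chloro group at C-9; a fluoro group at C-4; an iodo group at C-7.
Prefixes are listed alphabetically: chloro, fluoro, iodo.
Putting it together: 9-chloro-4-fluoro-7-iodononan-3-one.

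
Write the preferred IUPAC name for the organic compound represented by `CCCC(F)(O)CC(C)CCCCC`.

The longest chain bearing the –OH group is 11 carbons long (undecane).
An alcohol (–OH) is the principal characteristic group, giving the suffix -ol.
The numbering direction is chosen so that numbering from this end puts the hydroxyl group at C-4 rather than C-8.
That gives the hydroxyl at C-4; a fluoro group at C-4; a methyl group at C-6.
Substituent prefixes are cited in alphabetical order (multiplying prefixes like di-/tri- are ignored for ordering).
Assembling the pieces gives 4-fluoro-6-methylundecan-4-ol.

4-fluoro-6-methylundecan-4-ol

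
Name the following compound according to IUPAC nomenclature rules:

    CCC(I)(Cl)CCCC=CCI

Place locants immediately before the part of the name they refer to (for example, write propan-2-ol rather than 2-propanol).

7-chloro-1,7-diiodonon-2-ene

The longest chain bearing the multiple bond is 9 carbons long (nonane).
The chain contains a C=C double bond, so the unsaturation ending is -ene.
The numbering direction is chosen so that numbering from this end puts the double bond at C-2 rather than C-7.
That gives the double bond between C-2 and C-3; a chloro group at C-7; iodo groups at C-1 and C-7.
The substituents are ordered alphabetically, ignoring any di-/tri- multipliers.
Assembling the pieces gives 7-chloro-1,7-diiodonon-2-ene.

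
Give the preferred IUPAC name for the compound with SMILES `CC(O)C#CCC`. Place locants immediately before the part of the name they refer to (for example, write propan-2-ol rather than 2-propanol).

The longest carbon chain that includes the –OH group and the multiple bond has 6 carbons, so the parent hydride is hexane.
The principal characteristic group is an alcohol (–OH), named with the suffix -ol.
There is one C≡C triple bond, indicated by the ending -yne.
The numbering direction is chosen so that numbering from this end puts the hydroxyl group at C-2 rather than C-5.
With this numbering: the hydroxyl at C-2; the triple bond between C-3 and C-4.
Putting it together: hex-3-yn-2-ol.

hex-3-yn-2-ol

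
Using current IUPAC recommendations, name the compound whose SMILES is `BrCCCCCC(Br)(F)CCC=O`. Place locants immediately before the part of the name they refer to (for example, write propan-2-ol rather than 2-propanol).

Counting along the main chain through the –CHO group gives 9 carbons: the parent is nonane.
The highest-priority functional group is an aldehyde (terminal –CHO), so the name ends in -al.
Choose the numbering such that the aldehyde carbon is C-1 by definition.
This places bromo groups at C-4 and C-9; a fluoro group at C-4.
The substituents are ordered alphabetically, ignoring any di-/tri- multipliers.
The name is 4,9-dibromo-4-fluorononanal.

4,9-dibromo-4-fluorononanal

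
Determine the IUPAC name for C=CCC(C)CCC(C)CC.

4,7-dimethylnon-1-ene

The longest carbon chain that includes the multiple bond has 9 carbons, so the parent hydride is nonane.
There is one C=C double bond, indicated by the ending -ene.
Number the chain so that numbering from this end puts the double bond at C-1 rather than C-8.
That gives the double bond between C-1 and C-2; methyl groups at C-4 and C-7.
Putting it together: 4,7-dimethylnon-1-ene.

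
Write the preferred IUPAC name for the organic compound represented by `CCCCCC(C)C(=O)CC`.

4-methylnonan-3-one

The longest carbon chain that includes the carbonyl has 9 carbons, so the parent hydride is nonane.
The highest-priority functional group is a ketone (C=O on an internal carbon), so the name ends in -one.
The numbering direction is chosen so that numbering from this end puts the carbonyl group at C-3 rather than C-7.
That gives the carbonyl at C-3; a methyl group at C-4.
The name is 4-methylnonan-3-one.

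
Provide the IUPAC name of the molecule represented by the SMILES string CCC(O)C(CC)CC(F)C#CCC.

The longest chain bearing the –OH group and the multiple bond is 10 carbons long (decane).
The highest-priority functional group is an alcohol (–OH), so the name ends in -ol.
A C≡C triple bond in the chain gives the infix -yne-.
Number the chain so that numbering from this end puts the hydroxyl group at C-3 rather than C-8.
This places the hydroxyl at C-3; the triple bond between C-7 and C-8; an ethyl group at C-4; a fluoro group at C-6.
Substituent prefixes are cited in alphabetical order (multiplying prefixes like di-/tri- are ignored for ordering).
Assembling the pieces gives 4-ethyl-6-fluorodec-7-yn-3-ol.

4-ethyl-6-fluorodec-7-yn-3-ol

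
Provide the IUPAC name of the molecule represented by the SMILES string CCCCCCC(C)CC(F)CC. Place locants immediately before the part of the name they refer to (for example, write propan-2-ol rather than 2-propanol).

3-fluoro-5-methylundecane

The longest carbon chain is 11 atoms: the parent is undecane.
Choose the numbering such that the substituent locant set {3,5} is lower than {7,9} at the first point of difference.
This places a fluoro group at C-3; a methyl group at C-5.
The substituents are ordered alphabetically, ignoring any di-/tri- multipliers.
Putting it together: 3-fluoro-5-methylundecane.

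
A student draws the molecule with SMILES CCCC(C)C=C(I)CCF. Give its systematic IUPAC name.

1-fluoro-3-iodo-5-methyloct-3-ene

Counting along the main chain through the multiple bond gives 8 carbons: the parent is octane.
A C=C double bond in the chain gives the infix -ene-.
The numbering direction is chosen so that numbering from this end puts the double bond at C-3 rather than C-5.
That gives the double bond between C-3 and C-4; a fluoro group at C-1; an iodo group at C-3; a methyl group at C-5.
Substituent prefixes are cited in alphabetical order (multiplying prefixes like di-/tri- are ignored for ordering).
Assembling the pieces gives 1-fluoro-3-iodo-5-methyloct-3-ene.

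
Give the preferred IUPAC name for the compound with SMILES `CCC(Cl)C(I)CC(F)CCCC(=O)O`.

8-chloro-5-fluoro-7-iododecanoic acid

The longest chain bearing the –COOH group is 10 carbons long (decane).
A carboxylic acid (terminal –COOH) is the principal characteristic group, giving the suffix -oic acid.
Number the chain so that the carboxylic acid carbon is C-1 by definition.
This places a chloro group at C-8; a fluoro group at C-5; an iodo group at C-7.
Prefixes are listed alphabetically: chloro, fluoro, iodo.
The name is 8-chloro-5-fluoro-7-iododecanoic acid.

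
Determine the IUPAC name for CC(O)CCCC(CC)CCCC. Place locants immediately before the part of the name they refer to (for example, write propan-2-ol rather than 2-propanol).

6-ethyldecan-2-ol

The longest chain bearing the –OH group is 10 carbons long (decane).
The principal characteristic group is an alcohol (–OH), named with the suffix -ol.
The numbering direction is chosen so that numbering from this end puts the hydroxyl group at C-2 rather than C-9.
That gives the hydroxyl at C-2; an ethyl group at C-6.
Assembling the pieces gives 6-ethyldecan-2-ol.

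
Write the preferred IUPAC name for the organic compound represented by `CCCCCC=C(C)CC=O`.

The longest chain bearing the –CHO group and the multiple bond is 9 carbons long (nonane).
The highest-priority functional group is an aldehyde (terminal –CHO), so the name ends in -al.
There is one C=C double bond, indicated by the ending -ene.
Choose the numbering such that the aldehyde carbon is C-1 by definition.
This places the double bond between C-3 and C-4; a methyl group at C-3.
Putting it together: 3-methylnon-3-enal.

3-methylnon-3-enal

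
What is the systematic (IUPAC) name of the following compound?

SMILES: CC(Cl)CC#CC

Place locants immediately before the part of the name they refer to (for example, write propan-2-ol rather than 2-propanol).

The longest chain bearing the multiple bond is 6 carbons long (hexane).
There is one C≡C triple bond, indicated by the ending -yne.
Choose the numbering such that numbering from this end puts the triple bond at C-2 rather than C-4.
That gives the triple bond between C-2 and C-3; a chloro group at C-5.
Assembling the pieces gives 5-chlorohex-2-yne.

5-chlorohex-2-yne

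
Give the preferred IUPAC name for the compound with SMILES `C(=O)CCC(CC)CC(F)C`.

4-ethyl-6-fluoroheptanal

Counting along the main chain through the –CHO group gives 7 carbons: the parent is heptane.
The highest-priority functional group is an aldehyde (terminal –CHO), so the name ends in -al.
The numbering direction is chosen so that the aldehyde carbon is C-1 by definition.
This places an ethyl group at C-4; a fluoro group at C-6.
Substituent prefixes are cited in alphabetical order (multiplying prefixes like di-/tri- are ignored for ordering).
The name is 4-ethyl-6-fluoroheptanal.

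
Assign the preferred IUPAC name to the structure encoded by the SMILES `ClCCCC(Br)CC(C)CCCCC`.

The parent chain contains 11 carbons (undecane).
Choose the numbering such that the substituent locant set {1,4,6} is lower than {6,8,11} at the first point of difference.
That gives a bromo group at C-4; a chloro group at C-1; a methyl group at C-6.
Prefixes are listed alphabetically: bromo, chloro, methyl.
Assembling the pieces gives 4-bromo-1-chloro-6-methylundecane.

4-bromo-1-chloro-6-methylundecane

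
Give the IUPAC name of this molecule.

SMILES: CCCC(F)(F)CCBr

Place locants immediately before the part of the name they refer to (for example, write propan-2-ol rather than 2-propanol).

The longest carbon chain is 6 atoms: the parent is hexane.
Choose the numbering such that the substituent locant set {1,3,3} is lower than {4,4,6} at the first point of difference.
This places a bromo group at C-1; two fluoro groups at C-3.
Substituent prefixes are cited in alphabetical order (multiplying prefixes like di-/tri- are ignored for ordering).
The name is 1-bromo-3,3-difluorohexane.

1-bromo-3,3-difluorohexane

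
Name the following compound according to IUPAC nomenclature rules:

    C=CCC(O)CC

Counting along the main chain through the –OH group and the multiple bond gives 6 carbons: the parent is hexane.
The principal characteristic group is an alcohol (–OH), named with the suffix -ol.
The chain contains a C=C double bond, so the unsaturation ending is -ene.
Choose the numbering such that numbering from this end puts the hydroxyl group at C-3 rather than C-4.
That gives the hydroxyl at C-3; the double bond between C-5 and C-6.
Putting it together: hex-5-en-3-ol.

hex-5-en-3-ol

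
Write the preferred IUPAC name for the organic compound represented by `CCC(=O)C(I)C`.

2-iodopentan-3-one

Counting along the main chain through the carbonyl gives 5 carbons: the parent is pentane.
The highest-priority functional group is a ketone (C=O on an internal carbon), so the name ends in -one.
Number the chain so that the substituent locant set {2} is lower than {4} at the first point of difference.
This places the carbonyl at C-3; an iodo group at C-2.
Putting it together: 2-iodopentan-3-one.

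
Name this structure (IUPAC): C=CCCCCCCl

7-chlorohept-1-ene

The longest carbon chain that includes the multiple bond has 7 carbons, so the parent hydride is heptane.
A C=C double bond in the chain gives the infix -ene-.
Number the chain so that numbering from this end puts the double bond at C-1 rather than C-6.
With this numbering: the double bond between C-1 and C-2; a chloro group at C-7.
The name is 7-chlorohept-1-ene.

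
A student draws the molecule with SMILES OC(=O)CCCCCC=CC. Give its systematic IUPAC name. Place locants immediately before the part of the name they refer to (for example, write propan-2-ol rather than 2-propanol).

non-7-enoic acid

The longest chain bearing the –COOH group and the multiple bond is 9 carbons long (nonane).
The highest-priority functional group is a carboxylic acid (terminal –COOH), so the name ends in -oic acid.
There is one C=C double bond, indicated by the ending -ene.
Number the chain so that the carboxylic acid carbon is C-1 by definition.
That gives the double bond between C-7 and C-8.
The name is non-7-enoic acid.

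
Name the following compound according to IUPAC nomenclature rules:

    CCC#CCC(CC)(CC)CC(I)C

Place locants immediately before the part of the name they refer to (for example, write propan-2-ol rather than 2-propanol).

Counting along the main chain through the multiple bond gives 9 carbons: the parent is nonane.
A C≡C triple bond in the chain gives the infix -yne-.
Choose the numbering such that numbering from this end puts the triple bond at C-3 rather than C-6.
This places the triple bond between C-3 and C-4; two ethyl groups at C-6; an iodo group at C-8.
The substituents are ordered alphabetically, ignoring any di-/tri- multipliers.
Putting it together: 6,6-diethyl-8-iodonon-3-yne.

6,6-diethyl-8-iodonon-3-yne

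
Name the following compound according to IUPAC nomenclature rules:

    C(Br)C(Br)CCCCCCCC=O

The longest carbon chain that includes the –CHO group has 10 carbons, so the parent hydride is decane.
The principal characteristic group is an aldehyde (terminal –CHO), named with the suffix -al.
Choose the numbering such that the aldehyde carbon is C-1 by definition.
This places bromo groups at C-9 and C-10.
Putting it together: 9,10-dibromodecanal.

9,10-dibromodecanal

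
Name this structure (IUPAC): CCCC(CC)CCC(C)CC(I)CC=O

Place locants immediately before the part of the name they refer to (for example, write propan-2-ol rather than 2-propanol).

The longest carbon chain that includes the –CHO group has 11 carbons, so the parent hydride is undecane.
The highest-priority functional group is an aldehyde (terminal –CHO), so the name ends in -al.
Number the chain so that the aldehyde carbon is C-1 by definition.
That gives an ethyl group at C-8; an iodo group at C-3; a methyl group at C-5.
Substituent prefixes are cited in alphabetical order (multiplying prefixes like di-/tri- are ignored for ordering).
The name is 8-ethyl-3-iodo-5-methylundecanal.

8-ethyl-3-iodo-5-methylundecanal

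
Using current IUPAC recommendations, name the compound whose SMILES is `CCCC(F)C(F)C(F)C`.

The parent chain contains 7 carbons (heptane).
The numbering direction is chosen so that the substituent locant set {2,3,4} is lower than {4,5,6} at the first point of difference.
This places fluoro groups at C-2 and C-3 and C-4.
Putting it together: 2,3,4-trifluoroheptane.

2,3,4-trifluoroheptane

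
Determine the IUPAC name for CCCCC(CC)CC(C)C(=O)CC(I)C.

Counting along the main chain through the carbonyl gives 11 carbons: the parent is undecane.
The highest-priority functional group is a ketone (C=O on an internal carbon), so the name ends in -one.
Choose the numbering such that numbering from this end puts the carbonyl group at C-4 rather than C-8.
This places the carbonyl at C-4; an ethyl group at C-7; an iodo group at C-2; a methyl group at C-5.
Substituent prefixes are cited in alphabetical order (multiplying prefixes like di-/tri- are ignored for ordering).
The name is 7-ethyl-2-iodo-5-methylundecan-4-one.

7-ethyl-2-iodo-5-methylundecan-4-one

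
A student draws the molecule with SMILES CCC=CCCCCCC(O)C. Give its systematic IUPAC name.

The longest chain bearing the –OH group and the multiple bond is 11 carbons long (undecane).
An alcohol (–OH) is the principal characteristic group, giving the suffix -ol.
The chain contains a C=C double bond, so the unsaturation ending is -ene.
Choose the numbering such that numbering from this end puts the hydroxyl group at C-2 rather than C-10.
With this numbering: the hydroxyl at C-2; the double bond between C-8 and C-9.
Assembling the pieces gives undec-8-en-2-ol.

undec-8-en-2-ol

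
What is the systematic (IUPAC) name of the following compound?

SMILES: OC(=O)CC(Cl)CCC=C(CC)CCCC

The longest carbon chain that includes the –COOH group and the multiple bond has 11 carbons, so the parent hydride is undecane.
A carboxylic acid (terminal –COOH) is the principal characteristic group, giving the suffix -oic acid.
A C=C double bond in the chain gives the infix -ene-.
Choose the numbering such that the carboxylic acid carbon is C-1 by definition.
With this numbering: the double bond between C-6 and C-7; a chloro group at C-3; an ethyl group at C-7.
Substituent prefixes are cited in alphabetical order (multiplying prefixes like di-/tri- are ignored for ordering).
Putting it together: 3-chloro-7-ethylundec-6-enoic acid.

3-chloro-7-ethylundec-6-enoic acid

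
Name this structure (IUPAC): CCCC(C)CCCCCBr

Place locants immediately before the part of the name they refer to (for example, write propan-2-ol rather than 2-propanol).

The longest continuous carbon chain has 9 atoms, so the parent hydride is nonane.
Number the chain so that the substituent locant set {1,6} is lower than {4,9} at the first point of difference.
With this numbering: a bromo group at C-1; a methyl group at C-6.
Prefixes are listed alphabetically: bromo, methyl.
The name is 1-bromo-6-methylnonane.

1-bromo-6-methylnonane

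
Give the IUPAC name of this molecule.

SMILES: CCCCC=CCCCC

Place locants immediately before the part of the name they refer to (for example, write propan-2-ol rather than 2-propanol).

dec-5-ene

The longest chain bearing the multiple bond is 10 carbons long (decane).
There is one C=C double bond, indicated by the ending -ene.
Numbering from either end gives identical locants here.
With this numbering: the double bond between C-5 and C-6.
Putting it together: dec-5-ene.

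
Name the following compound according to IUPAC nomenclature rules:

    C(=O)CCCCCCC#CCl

Counting along the main chain through the –CHO group and the multiple bond gives 9 carbons: the parent is nonane.
An aldehyde (terminal –CHO) is the principal characteristic group, giving the suffix -al.
There is one C≡C triple bond, indicated by the ending -yne.
Choose the numbering such that the aldehyde carbon is C-1 by definition.
This places the triple bond between C-8 and C-9; a chloro group at C-9.
Putting it together: 9-chloronon-8-ynal.

9-chloronon-8-ynal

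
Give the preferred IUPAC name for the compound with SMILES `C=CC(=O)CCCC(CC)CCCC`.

The longest carbon chain that includes the carbonyl and the multiple bond has 11 carbons, so the parent hydride is undecane.
A ketone (C=O on an internal carbon) is the principal characteristic group, giving the suffix -one.
There is one C=C double bond, indicated by the ending -ene.
The numbering direction is chosen so that numbering from this end puts the carbonyl group at C-3 rather than C-9.
That gives the carbonyl at C-3; the double bond between C-1 and C-2; an ethyl group at C-7.
Putting it together: 7-ethylundec-1-en-3-one.

7-ethylundec-1-en-3-one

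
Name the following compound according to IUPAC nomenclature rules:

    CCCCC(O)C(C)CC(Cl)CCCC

The longest carbon chain that includes the –OH group has 12 carbons, so the parent hydride is dodecane.
The principal characteristic group is an alcohol (–OH), named with the suffix -ol.
Number the chain so that numbering from this end puts the hydroxyl group at C-5 rather than C-8.
This places the hydroxyl at C-5; a chloro group at C-8; a methyl group at C-6.
The substituents are ordered alphabetically, ignoring any di-/tri- multipliers.
The name is 8-chloro-6-methyldodecan-5-ol.

8-chloro-6-methyldodecan-5-ol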